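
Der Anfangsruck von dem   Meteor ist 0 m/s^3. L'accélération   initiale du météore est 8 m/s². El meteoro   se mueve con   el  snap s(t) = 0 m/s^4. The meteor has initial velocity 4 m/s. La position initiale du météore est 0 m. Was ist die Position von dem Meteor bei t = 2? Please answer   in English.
Starting from snap s(t) = 0, we take 4 antiderivatives. Integrating snap and using the initial condition j(0) = 0, we get j(t) = 0. Integrating jerk and using the initial condition a(0) = 8, we get a(t) = 8. Finding the integral of a(t) and using v(0) = 4: v(t) = 8·t + 4. Integrating velocity and using the initial condition x(0) = 0, we get x(t) = 4·t^2 + 4·t. We have position x(t) = 4·t^2 + 4·t. Substituting t = 2: x(2) = 24.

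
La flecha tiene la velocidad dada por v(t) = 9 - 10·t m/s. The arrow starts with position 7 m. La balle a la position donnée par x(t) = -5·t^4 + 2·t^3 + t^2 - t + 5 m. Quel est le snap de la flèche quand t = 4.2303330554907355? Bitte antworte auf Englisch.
We must differentiate our velocity equation v(t) = 9 - 10·t 3 times. Taking d/dt of v(t), we find a(t) = -10. Taking d/dt of a(t), we find j(t) = 0. Differentiating jerk, we get snap: s(t) = 0. Using s(t) = 0 and substituting t = 4.2303330554907355, we find s = 0.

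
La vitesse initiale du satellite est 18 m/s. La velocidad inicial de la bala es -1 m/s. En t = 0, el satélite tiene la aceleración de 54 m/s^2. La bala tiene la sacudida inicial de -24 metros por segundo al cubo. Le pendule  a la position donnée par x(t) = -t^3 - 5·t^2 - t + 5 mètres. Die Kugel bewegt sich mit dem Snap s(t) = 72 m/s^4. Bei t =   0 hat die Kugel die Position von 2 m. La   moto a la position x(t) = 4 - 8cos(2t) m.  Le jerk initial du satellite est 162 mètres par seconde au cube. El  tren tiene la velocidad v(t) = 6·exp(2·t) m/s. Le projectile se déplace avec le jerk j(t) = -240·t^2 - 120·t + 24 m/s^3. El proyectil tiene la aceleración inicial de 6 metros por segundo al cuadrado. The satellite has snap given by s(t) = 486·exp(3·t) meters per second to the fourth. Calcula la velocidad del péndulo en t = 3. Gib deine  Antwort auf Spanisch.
Partiendo de la posición x(t) = -t^3 - 5·t^2 - t + 5, tomamos 1 derivada. Derivando la posición, obtenemos la velocidad: v(t) = -3·t^2 - 10·t - 1. De la ecuación de la velocidad v(t) = -3·t^2 - 10·t - 1, sustituimos t = 3 para obtener v = -58.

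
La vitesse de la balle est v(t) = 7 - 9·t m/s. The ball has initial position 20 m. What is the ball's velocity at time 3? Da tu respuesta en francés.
En utilisant v(t) = 7 - 9·t et en substituant t = 3, nous trouvons v = -20.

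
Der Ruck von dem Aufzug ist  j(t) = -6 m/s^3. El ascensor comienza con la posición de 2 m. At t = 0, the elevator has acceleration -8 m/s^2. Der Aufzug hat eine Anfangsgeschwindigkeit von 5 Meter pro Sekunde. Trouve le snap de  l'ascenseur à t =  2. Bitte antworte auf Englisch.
To solve this, we need to take 1 derivative of our jerk equation j(t) = -6. The derivative of jerk gives snap: s(t) = 0. Using s(t) = 0 and substituting t = 2, we find s = 0.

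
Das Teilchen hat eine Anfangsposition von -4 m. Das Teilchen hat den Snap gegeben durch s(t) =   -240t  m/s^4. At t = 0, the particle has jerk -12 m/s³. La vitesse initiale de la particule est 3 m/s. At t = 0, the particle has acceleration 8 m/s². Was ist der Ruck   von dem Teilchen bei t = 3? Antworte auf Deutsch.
Wir müssen die Stammfunktion unserer Gleichung für den Snap s(t) = -240·t 1-mal finden. Mit ∫s(t)dt und Anwendung von j(0) = -12, finden wir j(t) = -120·t^2 - 12. Wir haben den Ruck j(t) = -120·t^2 - 12. Durch Einsetzen von t = 3: j(3) = -1092.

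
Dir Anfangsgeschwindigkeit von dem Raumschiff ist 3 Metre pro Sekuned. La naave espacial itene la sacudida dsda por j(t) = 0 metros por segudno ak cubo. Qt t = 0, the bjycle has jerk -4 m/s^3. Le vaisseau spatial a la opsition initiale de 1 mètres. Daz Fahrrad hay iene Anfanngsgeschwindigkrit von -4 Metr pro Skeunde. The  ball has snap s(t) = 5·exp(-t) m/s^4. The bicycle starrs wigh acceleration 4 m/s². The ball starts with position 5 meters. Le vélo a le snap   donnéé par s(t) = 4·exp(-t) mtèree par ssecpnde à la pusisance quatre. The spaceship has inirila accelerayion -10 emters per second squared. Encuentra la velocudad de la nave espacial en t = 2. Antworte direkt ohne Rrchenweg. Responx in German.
Die Geschwindigkeit bei t = 2 ist v = -17.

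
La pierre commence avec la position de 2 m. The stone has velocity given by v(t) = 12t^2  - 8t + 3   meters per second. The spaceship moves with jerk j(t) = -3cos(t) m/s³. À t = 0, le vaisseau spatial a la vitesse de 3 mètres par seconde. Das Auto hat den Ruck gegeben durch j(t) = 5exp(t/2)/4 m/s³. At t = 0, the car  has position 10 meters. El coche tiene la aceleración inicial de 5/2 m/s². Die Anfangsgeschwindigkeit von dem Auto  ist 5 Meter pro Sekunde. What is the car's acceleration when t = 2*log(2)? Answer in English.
Starting from jerk j(t) = 5·exp(t/2)/4, we take 1 antiderivative. The integral of jerk, with a(0) = 5/2, gives acceleration: a(t) = 5·exp(t/2)/2. Using a(t) = 5·exp(t/2)/2 and substituting t = 2*log(2), we find a = 5.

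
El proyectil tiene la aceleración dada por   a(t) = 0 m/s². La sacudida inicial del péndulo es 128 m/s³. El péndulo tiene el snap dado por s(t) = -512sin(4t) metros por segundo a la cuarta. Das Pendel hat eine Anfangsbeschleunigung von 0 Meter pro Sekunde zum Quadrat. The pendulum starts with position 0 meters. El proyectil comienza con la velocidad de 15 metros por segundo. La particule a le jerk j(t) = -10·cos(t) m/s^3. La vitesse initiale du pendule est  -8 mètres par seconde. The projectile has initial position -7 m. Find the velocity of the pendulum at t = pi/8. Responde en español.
Partiendo del snap s(t) = -512·sin(4·t), tomamos 3 integrales. La antiderivada del snap es la sacudida. Usando j(0) = 128, obtenemos j(t) = 128·cos(4·t). Integrando la sacudida y usando la condición inicial a(0) = 0, obtenemos a(t) = 32·sin(4·t). Integrando la aceleración y usando la condición inicial v(0) = -8, obtenemos v(t) = -8·cos(4·t). Usando v(t) = -8·cos(4·t) y sustituyendo t = pi/8, encontramos v = 0.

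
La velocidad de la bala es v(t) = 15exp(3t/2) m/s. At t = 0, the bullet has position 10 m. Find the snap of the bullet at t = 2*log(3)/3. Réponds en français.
Nous devons dériver notre équation de la vitesse v(t) = 15·exp(3·t/2) 3 fois. En prenant d/dt de v(t), nous trouvons a(t) = 45·exp(3·t/2)/2. En dérivant l'accélération, nous obtenons le jerk: j(t) = 135·exp(3·t/2)/4. La dérivée du jerk donne le snap: s(t) = 405·exp(3·t/2)/8. En utilisant s(t) = 405·exp(3·t/2)/8 et en substituant t = 2*log(3)/3, nous trouvons s = 1215/8.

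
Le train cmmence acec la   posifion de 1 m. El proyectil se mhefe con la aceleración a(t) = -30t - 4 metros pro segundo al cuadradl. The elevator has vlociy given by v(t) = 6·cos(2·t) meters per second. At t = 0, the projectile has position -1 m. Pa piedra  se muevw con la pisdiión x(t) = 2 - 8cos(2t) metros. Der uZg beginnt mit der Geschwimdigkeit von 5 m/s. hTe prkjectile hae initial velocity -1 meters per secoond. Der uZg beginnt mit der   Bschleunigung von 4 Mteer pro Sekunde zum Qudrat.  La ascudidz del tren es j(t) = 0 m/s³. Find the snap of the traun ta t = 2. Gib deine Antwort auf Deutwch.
Ausgehend von dem Ruck j(t) = 0, nehmen wir 1 Ableitung. Mit d/dt von j(t) finden wir s(t) = 0. Mit s(t) = 0 und Einsetzen von t = 2, finden wir s = 0.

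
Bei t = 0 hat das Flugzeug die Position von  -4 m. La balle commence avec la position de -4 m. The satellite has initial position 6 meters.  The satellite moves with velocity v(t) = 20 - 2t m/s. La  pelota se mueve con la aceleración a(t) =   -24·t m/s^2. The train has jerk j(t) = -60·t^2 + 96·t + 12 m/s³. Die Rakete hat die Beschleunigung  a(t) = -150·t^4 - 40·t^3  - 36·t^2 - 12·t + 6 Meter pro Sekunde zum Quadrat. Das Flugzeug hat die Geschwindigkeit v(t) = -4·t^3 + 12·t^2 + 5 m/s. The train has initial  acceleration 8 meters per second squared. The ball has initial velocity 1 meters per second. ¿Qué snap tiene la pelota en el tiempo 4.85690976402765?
Partiendo de la aceleración a(t) = -24·t, tomamos 2 derivadas. Derivando la aceleración, obtenemos la sacudida: j(t) = -24. La derivada de la sacudida da el snap: s(t) = 0. De la ecuación del snap s(t) = 0, sustituimos t = 4.85690976402765 para obtener s = 0.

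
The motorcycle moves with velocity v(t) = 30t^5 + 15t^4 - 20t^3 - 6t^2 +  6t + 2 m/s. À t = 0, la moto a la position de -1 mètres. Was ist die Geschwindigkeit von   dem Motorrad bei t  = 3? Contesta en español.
De la ecuación de la velocidad v(t) = 30·t^5 + 15·t^4 - 20·t^3 - 6·t^2 + 6·t + 2, sustituimos t = 3 para obtener v = 7931.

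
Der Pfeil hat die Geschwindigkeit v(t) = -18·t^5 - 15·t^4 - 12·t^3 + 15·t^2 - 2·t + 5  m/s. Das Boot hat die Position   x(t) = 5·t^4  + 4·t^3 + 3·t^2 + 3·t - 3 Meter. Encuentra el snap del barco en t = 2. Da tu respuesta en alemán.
Ausgehend von der Position x(t) = 5·t^4 + 4·t^3 + 3·t^2 + 3·t - 3, nehmen wir 4 Ableitungen. Durch Ableiten von der Position erhalten wir die Geschwindigkeit: v(t) = 20·t^3 + 12·t^2 + 6·t + 3. Mit d/dt von v(t) finden wir a(t) = 60·t^2 + 24·t + 6. Mit d/dt von a(t) finden wir j(t) = 120·t + 24. Durch Ableiten von dem Ruck erhalten wir den Snap: s(t) = 120. Aus der Gleichung für den Snap s(t) = 120, setzen wir t = 2 ein und erhalten s = 120.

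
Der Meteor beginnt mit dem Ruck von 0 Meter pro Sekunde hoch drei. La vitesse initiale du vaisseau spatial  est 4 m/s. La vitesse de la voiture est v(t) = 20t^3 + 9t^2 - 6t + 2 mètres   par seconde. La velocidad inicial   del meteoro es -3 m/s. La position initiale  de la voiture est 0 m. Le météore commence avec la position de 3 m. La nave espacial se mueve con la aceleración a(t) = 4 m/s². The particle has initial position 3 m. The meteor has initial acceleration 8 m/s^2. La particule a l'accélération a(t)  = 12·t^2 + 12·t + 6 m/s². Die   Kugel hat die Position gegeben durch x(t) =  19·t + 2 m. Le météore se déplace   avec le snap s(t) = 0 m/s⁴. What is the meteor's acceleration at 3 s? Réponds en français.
Pour résoudre ceci, nous devons prendre 2 intégrales de notre équation du snap s(t) = 0. En prenant ∫s(t)dt et en appliquant j(0) = 0, nous trouvons j(t) = 0. En intégrant le jerk et en utilisant la condition initiale a(0) = 8, nous obtenons a(t) = 8. Nous avons l'accélération a(t) = 8. En substituant t = 3: a(3) = 8.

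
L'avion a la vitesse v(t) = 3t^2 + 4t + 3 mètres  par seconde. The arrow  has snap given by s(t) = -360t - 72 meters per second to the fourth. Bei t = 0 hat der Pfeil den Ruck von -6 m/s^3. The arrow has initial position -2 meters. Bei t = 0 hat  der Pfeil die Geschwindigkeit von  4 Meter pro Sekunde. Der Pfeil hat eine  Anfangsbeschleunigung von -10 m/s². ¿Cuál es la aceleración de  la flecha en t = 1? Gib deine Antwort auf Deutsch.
Wir müssen unsere Gleichung für den Snap s(t) = -360·t - 72 2-mal integrieren. Die Stammfunktion von dem Snap ist der Ruck. Mit j(0) = -6 erhalten wir j(t) = -180·t^2 - 72·t - 6. Die Stammfunktion von dem Ruck ist die Beschleunigung. Mit a(0) = -10 erhalten wir a(t) = -60·t^3 - 36·t^2 - 6·t - 10. Aus der Gleichung für die Beschleunigung a(t) = -60·t^3 - 36·t^2 - 6·t - 10, setzen wir t = 1 ein und erhalten a = -112.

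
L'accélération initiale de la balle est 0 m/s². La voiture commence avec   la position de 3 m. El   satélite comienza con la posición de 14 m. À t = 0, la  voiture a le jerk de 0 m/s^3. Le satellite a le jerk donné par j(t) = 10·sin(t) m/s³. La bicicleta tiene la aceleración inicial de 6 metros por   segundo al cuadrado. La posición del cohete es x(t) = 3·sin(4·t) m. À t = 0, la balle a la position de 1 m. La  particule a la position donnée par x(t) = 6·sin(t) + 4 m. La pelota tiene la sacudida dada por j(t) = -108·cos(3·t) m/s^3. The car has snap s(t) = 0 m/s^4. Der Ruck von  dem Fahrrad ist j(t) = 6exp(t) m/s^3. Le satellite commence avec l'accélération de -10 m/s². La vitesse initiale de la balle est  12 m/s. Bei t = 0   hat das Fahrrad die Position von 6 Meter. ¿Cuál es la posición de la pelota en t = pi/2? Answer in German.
Wir müssen das Integral unserer Gleichung für den Ruck j(t) = -108·cos(3·t) 3-mal finden. Das Integral von dem Ruck ist die Beschleunigung. Mit a(0) = 0 erhalten wir a(t) = -36·sin(3·t). Das Integral von der Beschleunigung, mit v(0) = 12, ergibt die Geschwindigkeit: v(t) = 12·cos(3·t). Durch Integration von der Geschwindigkeit und Verwendung der Anfangsbedingung x(0) = 1, erhalten wir x(t) = 4·sin(3·t) + 1. Aus der Gleichung für die Position x(t) = 4·sin(3·t) + 1, setzen wir t = pi/2 ein und erhalten x = -3.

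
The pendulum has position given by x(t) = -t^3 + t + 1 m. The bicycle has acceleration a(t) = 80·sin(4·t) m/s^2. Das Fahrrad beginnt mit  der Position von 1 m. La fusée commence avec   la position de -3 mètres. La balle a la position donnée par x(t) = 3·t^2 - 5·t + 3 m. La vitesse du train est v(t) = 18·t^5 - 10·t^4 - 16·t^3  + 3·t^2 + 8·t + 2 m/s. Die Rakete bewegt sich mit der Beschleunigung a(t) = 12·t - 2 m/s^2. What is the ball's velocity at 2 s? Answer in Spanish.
Debemos derivar nuestra ecuación de la posición x(t) = 3·t^2 - 5·t + 3 1 vez. Derivando la posición, obtenemos la velocidad: v(t) = 6·t - 5. Usando v(t) = 6·t - 5 y sustituyendo t = 2, encontramos v = 7.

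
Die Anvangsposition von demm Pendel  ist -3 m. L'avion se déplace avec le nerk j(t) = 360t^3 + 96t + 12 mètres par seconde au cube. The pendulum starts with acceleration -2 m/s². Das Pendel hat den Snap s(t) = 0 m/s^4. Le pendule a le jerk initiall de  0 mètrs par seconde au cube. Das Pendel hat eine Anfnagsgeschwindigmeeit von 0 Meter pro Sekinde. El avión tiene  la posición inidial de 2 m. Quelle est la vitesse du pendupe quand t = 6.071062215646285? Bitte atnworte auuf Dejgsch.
Wir müssen unsere Gleichung für den Snap s(t) = 0 3-mal integrieren. Mit ∫s(t)dt und Anwendung von j(0) = 0, finden wir j(t) = 0. Das Integral von dem Ruck ist die Beschleunigung. Mit a(0) = -2 erhalten wir a(t) = -2. Das Integral von der Beschleunigung, mit v(0) = 0, ergibt die Geschwindigkeit: v(t) = -2·t. Wir haben die Geschwindigkeit v(t) = -2·t. Durch Einsetzen von t = 6.071062215646285: v(6.071062215646285) = -12.1421244312926.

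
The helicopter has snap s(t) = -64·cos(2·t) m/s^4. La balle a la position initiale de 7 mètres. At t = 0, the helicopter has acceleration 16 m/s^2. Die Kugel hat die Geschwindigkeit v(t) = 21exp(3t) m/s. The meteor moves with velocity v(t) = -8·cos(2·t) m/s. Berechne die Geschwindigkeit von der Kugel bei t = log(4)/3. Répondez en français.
En utilisant v(t) = 21·exp(3·t) et en substituant t = log(4)/3, nous trouvons v = 84.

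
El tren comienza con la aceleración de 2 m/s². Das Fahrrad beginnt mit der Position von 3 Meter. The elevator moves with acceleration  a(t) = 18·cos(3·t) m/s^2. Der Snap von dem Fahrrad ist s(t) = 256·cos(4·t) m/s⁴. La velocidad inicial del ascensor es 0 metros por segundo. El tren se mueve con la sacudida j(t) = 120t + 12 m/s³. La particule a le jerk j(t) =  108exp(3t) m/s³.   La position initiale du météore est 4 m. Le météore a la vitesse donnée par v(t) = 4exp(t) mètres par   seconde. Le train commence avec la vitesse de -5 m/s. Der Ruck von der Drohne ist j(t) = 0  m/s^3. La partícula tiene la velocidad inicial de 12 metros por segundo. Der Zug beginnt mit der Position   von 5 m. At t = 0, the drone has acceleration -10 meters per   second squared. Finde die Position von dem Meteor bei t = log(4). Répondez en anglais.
Starting from velocity v(t) = 4·exp(t), we take 1 antiderivative. Integrating velocity and using the initial condition x(0) = 4, we get x(t) = 4·exp(t). Using x(t) = 4·exp(t) and substituting t = log(4), we find x = 16.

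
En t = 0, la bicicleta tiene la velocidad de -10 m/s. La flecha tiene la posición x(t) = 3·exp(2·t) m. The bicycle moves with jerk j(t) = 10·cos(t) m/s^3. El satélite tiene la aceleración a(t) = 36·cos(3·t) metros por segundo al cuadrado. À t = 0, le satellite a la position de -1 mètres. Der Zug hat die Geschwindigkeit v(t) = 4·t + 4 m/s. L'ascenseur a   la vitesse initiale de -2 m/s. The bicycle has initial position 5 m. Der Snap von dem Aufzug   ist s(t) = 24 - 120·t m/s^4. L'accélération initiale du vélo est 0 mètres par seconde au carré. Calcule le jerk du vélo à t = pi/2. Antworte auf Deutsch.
Wir haben den Ruck j(t) = 10·cos(t). Durch Einsetzen von t = pi/2: j(pi/2) = 0.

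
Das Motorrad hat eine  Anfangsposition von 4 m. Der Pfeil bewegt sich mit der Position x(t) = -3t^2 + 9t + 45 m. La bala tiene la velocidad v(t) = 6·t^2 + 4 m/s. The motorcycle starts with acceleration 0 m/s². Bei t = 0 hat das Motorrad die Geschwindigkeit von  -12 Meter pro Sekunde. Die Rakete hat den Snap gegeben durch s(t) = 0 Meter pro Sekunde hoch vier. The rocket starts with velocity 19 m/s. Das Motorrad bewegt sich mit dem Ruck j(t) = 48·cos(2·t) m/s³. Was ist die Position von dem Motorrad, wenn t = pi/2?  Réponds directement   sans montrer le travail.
Die Position bei t = pi/2 ist x = 4.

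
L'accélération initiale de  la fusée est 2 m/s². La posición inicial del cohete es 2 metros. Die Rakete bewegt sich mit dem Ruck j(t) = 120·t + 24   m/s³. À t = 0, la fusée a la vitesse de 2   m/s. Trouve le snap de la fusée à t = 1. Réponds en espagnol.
Debemos derivar nuestra ecuación de la sacudida j(t) = 120·t + 24 1 vez. Tomando d/dt de j(t), encontramos s(t) = 120. De la ecuación del snap s(t) = 120, sustituimos t = 1 para obtener s = 120.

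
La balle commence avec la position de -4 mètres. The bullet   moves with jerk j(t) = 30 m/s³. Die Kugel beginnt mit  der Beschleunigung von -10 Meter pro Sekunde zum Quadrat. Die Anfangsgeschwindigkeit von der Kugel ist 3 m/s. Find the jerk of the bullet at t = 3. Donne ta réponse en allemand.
Aus der Gleichung für den Ruck j(t) = 30, setzen wir t = 3 ein und erhalten j = 30.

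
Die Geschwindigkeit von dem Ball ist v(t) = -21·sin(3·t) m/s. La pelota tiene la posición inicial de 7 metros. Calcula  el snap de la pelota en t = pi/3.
Debemos derivar nuestra ecuación de la velocidad v(t) = -21·sin(3·t) 3 veces. La derivada de la velocidad da la aceleración: a(t) = -63·cos(3·t). Tomando d/dt de a(t), encontramos j(t) = 189·sin(3·t). La derivada de la sacudida da el snap: s(t) = 567·cos(3·t). Usando s(t) = 567·cos(3·t) y sustituyendo t = pi/3, encontramos s = -567.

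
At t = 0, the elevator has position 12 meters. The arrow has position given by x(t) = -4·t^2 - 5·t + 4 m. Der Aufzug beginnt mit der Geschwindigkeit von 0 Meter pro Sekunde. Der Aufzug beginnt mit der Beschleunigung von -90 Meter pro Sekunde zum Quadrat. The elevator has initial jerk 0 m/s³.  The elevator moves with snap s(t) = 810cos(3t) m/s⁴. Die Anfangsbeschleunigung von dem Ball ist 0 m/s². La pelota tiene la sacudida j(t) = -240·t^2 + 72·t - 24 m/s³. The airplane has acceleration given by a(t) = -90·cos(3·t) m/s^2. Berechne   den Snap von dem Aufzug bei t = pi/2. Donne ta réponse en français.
De l'équation du snap s(t) = 810·cos(3·t), nous substituons t = pi/2 pour obtenir s = 0.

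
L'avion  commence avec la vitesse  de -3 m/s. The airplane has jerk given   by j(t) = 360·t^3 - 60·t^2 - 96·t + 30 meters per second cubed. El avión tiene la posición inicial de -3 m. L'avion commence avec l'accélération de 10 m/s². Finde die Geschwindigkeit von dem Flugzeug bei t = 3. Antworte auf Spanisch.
Partiendo de la sacudida j(t) = 360·t^3 - 60·t^2 - 96·t + 30, tomamos 2 integrales. Integrando la sacudida y usando la condición inicial a(0) = 10, obtenemos a(t) = 90·t^4 - 20·t^3 - 48·t^2 + 30·t + 10. Integrando la aceleración y usando la condición inicial v(0) = -3, obtenemos v(t) = 18·t^5 - 5·t^4 - 16·t^3 + 15·t^2 + 10·t - 3. Usando v(t) = 18·t^5 - 5·t^4 - 16·t^3 + 15·t^2 + 10·t - 3 y sustituyendo t = 3, encontramos v = 3699.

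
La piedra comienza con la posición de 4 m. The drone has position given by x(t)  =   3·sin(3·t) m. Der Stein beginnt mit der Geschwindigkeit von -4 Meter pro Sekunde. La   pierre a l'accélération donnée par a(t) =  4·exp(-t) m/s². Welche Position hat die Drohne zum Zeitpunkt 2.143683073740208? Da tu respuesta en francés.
Nous avons la position x(t) = 3·sin(3·t). En substituant t = 2.143683073740208: x(2.143683073740208) = 0.441977079392536.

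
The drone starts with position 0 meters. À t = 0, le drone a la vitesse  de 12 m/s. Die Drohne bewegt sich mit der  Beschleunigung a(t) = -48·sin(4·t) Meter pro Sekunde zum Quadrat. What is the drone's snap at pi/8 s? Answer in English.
To solve this, we need to take 2 derivatives of our acceleration equation a(t) = -48·sin(4·t). Taking d/dt of a(t), we find j(t) = -192·cos(4·t). Taking d/dt of j(t), we find s(t) = 768·sin(4·t). Using s(t) = 768·sin(4·t) and substituting t = pi/8, we find s = 768.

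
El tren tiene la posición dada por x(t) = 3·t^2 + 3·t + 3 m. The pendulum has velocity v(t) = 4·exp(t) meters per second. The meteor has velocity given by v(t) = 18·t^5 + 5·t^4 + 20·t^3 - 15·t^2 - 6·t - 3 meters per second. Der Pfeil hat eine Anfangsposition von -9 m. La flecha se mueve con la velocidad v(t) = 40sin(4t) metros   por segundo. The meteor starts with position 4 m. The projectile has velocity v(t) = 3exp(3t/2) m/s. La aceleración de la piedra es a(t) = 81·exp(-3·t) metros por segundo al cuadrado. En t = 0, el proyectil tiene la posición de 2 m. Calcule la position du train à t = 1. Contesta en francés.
En utilisant x(t) = 3·t^2 + 3·t + 3 et en substituant t = 1, nous trouvons x = 9.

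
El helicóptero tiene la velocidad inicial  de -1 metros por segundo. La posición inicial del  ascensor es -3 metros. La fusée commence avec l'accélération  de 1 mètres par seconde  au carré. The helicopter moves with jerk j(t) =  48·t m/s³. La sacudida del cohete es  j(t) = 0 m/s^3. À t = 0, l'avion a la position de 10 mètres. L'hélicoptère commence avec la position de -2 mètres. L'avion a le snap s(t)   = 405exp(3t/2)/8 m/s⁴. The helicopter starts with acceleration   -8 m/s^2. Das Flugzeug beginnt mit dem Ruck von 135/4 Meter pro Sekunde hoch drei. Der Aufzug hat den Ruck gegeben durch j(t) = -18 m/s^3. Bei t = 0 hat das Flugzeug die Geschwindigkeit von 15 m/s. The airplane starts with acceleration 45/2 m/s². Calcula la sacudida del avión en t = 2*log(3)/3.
Debemos encontrar la antiderivada de nuestra ecuación del snap s(t) = 405·exp(3·t/2)/8 1 vez. La antiderivada del snap, con j(0) = 135/4, da la sacudida: j(t) = 135·exp(3·t/2)/4. De la ecuación de la sacudida j(t) = 135·exp(3·t/2)/4, sustituimos t = 2*log(3)/3 para obtener j = 405/4.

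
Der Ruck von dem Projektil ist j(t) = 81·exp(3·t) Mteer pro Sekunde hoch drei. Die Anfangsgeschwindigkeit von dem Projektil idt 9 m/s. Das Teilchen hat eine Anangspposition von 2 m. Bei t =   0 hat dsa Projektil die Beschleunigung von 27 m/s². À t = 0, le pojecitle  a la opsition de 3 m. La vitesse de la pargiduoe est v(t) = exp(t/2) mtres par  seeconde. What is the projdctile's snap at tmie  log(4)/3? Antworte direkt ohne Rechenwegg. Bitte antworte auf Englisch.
s(log(4)/3) = 972.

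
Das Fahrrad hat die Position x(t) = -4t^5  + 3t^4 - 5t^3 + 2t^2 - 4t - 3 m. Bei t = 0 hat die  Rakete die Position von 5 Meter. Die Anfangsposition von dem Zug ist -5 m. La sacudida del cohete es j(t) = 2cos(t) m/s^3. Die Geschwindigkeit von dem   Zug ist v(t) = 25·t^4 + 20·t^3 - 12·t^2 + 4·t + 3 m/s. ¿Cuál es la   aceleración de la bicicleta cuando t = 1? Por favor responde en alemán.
Ausgehend von der Position x(t) = -4·t^5 + 3·t^4 - 5·t^3 + 2·t^2 - 4·t - 3, nehmen wir 2 Ableitungen. Mit d/dt von x(t) finden wir v(t) = -20·t^4 + 12·t^3 - 15·t^2 + 4·t - 4. Durch Ableiten von der Geschwindigkeit erhalten wir die Beschleunigung: a(t) = -80·t^3 + 36·t^2 - 30·t + 4. Mit a(t) = -80·t^3 + 36·t^2 - 30·t + 4 und Einsetzen von t = 1, finden wir a = -70.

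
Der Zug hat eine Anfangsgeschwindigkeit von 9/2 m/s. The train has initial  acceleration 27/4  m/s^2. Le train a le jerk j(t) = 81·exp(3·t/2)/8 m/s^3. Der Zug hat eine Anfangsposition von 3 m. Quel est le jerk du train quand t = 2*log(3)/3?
Nous avons le jerk j(t) = 81·exp(3·t/2)/8. En substituant t = 2*log(3)/3: j(2*log(3)/3) = 243/8.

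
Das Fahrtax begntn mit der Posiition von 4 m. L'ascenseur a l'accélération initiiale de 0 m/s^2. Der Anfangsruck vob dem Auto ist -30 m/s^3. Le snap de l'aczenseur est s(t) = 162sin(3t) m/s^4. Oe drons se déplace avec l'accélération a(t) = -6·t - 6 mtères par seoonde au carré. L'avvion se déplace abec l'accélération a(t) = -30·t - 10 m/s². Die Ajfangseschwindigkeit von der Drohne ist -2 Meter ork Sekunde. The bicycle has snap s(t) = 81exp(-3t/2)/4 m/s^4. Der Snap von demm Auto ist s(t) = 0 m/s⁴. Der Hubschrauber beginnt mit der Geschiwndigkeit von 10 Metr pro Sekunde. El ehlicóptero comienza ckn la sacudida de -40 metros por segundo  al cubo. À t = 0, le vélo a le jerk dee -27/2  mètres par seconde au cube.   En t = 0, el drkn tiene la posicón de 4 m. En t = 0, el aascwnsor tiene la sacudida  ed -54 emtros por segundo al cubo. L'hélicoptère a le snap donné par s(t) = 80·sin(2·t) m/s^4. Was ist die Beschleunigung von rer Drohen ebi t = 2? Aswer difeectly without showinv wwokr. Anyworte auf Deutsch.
Die Antwort ist -18.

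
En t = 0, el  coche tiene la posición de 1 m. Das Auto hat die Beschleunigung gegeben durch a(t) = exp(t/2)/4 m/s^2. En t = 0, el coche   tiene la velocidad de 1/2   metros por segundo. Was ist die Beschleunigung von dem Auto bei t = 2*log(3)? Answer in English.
Using a(t) = exp(t/2)/4 and substituting t = 2*log(3), we find a = 3/4.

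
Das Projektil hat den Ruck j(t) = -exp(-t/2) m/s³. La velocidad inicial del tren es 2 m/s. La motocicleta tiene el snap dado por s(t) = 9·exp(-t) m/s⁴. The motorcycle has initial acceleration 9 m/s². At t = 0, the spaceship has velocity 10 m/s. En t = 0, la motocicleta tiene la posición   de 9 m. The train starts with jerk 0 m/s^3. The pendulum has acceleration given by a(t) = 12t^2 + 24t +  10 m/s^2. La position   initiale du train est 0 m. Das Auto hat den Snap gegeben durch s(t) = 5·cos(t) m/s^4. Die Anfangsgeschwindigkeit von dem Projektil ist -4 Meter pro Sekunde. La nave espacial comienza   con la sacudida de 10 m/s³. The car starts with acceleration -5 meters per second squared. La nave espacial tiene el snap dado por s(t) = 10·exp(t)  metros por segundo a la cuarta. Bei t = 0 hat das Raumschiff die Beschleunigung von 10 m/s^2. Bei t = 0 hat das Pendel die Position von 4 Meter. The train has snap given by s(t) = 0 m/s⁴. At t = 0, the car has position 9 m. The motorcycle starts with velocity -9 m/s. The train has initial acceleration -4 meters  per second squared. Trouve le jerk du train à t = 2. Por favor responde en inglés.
To find the answer, we compute 1 antiderivative of s(t) = 0. Taking ∫s(t)dt and applying j(0) = 0, we find j(t) = 0. From the given jerk equation j(t) = 0, we substitute t = 2 to get j = 0.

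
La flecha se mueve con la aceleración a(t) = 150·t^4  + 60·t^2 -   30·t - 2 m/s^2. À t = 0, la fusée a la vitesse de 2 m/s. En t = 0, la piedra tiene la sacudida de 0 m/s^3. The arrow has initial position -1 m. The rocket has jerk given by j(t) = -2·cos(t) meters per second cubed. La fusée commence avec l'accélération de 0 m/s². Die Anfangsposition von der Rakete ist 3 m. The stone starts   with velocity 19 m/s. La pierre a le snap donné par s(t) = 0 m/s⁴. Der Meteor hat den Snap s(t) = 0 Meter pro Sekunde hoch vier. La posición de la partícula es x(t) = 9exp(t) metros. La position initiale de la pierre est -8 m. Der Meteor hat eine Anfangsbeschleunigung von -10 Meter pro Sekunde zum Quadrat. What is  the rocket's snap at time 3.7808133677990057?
Starting from jerk j(t) = -2·cos(t), we take 1 derivative. The derivative of jerk gives snap: s(t) = 2·sin(t). We have snap s(t) = 2·sin(t). Substituting t = 3.7808133677990057: s(3.7808133677990057) = -1.19314039652876.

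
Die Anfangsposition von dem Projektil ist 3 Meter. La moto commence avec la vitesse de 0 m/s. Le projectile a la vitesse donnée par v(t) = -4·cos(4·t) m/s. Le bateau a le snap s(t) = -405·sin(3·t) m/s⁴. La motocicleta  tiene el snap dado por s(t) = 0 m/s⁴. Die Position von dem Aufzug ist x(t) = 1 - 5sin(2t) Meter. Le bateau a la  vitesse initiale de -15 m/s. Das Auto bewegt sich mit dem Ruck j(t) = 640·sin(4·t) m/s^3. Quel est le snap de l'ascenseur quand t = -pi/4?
Nous devons dériver notre équation de la position x(t) = 1 - 5·sin(2·t) 4 fois. La dérivée de la position donne la vitesse: v(t) = -10·cos(2·t). En prenant d/dt de v(t), nous trouvons a(t) = 20·sin(2·t). La dérivée de l'accélération donne le jerk: j(t) = 40·cos(2·t). En prenant d/dt de j(t), nous trouvons s(t) = -80·sin(2·t). Nous avons le snap s(t) = -80·sin(2·t). En substituant t = -pi/4: s(-pi/4) = 80.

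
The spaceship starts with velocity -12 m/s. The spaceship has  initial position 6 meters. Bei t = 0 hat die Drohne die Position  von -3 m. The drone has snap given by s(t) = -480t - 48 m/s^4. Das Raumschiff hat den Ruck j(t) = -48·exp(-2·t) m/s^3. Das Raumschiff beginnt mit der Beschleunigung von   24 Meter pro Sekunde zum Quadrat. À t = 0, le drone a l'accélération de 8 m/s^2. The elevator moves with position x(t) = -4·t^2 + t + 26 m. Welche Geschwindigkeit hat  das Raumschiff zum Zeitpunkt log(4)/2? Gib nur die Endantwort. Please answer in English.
v(log(4)/2) = -3.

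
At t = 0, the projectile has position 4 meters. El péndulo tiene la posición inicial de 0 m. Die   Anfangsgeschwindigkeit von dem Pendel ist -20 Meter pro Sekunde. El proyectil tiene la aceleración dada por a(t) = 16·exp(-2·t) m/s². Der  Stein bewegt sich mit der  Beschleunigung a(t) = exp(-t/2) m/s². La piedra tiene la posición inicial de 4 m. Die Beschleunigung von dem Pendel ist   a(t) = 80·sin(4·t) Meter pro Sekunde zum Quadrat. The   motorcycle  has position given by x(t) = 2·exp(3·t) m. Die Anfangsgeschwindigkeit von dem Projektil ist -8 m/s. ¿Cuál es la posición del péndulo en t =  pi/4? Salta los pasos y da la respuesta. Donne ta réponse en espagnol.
La posición en t = pi/4 es x = 0.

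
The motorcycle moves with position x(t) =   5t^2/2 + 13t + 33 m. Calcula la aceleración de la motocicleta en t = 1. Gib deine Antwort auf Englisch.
To solve this, we need to take 2 derivatives of our position equation x(t) = 5·t^2/2 + 13·t + 33. Taking d/dt of x(t), we find v(t) = 5·t + 13. The derivative of velocity gives acceleration: a(t) = 5. Using a(t) = 5 and substituting t = 1, we find a = 5.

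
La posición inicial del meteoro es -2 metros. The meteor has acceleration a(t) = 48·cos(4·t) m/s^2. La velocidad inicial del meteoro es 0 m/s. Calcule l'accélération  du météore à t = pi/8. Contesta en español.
Usando a(t) = 48·cos(4·t) y sustituyendo t = pi/8, encontramos a = 0.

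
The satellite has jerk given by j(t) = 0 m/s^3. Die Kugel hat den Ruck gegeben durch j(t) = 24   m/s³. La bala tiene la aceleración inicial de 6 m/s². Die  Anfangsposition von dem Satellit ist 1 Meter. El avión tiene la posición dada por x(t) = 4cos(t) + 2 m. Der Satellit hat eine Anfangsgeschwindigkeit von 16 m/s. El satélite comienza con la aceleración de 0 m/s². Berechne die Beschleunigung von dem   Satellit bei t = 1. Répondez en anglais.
Starting from jerk j(t) = 0, we take 1 integral. The integral of jerk is acceleration. Using a(0) = 0, we get a(t) = 0. From the given acceleration equation a(t) = 0, we substitute t = 1 to get a = 0.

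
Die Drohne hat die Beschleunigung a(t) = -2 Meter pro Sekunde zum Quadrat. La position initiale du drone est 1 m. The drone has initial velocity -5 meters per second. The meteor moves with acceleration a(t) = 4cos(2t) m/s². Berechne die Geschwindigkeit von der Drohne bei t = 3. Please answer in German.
Wir müssen das Integral unserer Gleichung für die Beschleunigung a(t) = -2 1-mal finden. Das Integral von der Beschleunigung ist die Geschwindigkeit. Mit v(0) = -5 erhalten wir v(t) = -2·t - 5. Wir haben die Geschwindigkeit v(t) = -2·t - 5. Durch Einsetzen von t = 3: v(3) = -11.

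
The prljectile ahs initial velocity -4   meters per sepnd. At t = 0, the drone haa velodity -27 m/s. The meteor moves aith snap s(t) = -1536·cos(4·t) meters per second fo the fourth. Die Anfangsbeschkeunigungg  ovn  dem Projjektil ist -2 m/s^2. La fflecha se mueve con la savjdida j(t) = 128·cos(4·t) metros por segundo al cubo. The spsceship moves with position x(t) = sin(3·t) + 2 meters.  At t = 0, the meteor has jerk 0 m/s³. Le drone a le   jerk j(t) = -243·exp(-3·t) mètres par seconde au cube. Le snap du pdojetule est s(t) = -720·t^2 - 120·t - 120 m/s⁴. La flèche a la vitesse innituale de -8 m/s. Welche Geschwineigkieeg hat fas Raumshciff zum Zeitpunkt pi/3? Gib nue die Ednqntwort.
Bei t = pi/3, v = -3.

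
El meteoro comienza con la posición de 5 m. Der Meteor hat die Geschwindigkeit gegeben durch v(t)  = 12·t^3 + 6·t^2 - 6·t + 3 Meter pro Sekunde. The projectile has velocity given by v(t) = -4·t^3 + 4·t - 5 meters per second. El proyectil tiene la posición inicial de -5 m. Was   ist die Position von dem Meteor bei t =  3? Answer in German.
Um dies zu lösen, müssen wir 1 Integral unserer Gleichung für die Geschwindigkeit v(t) = 12·t^3 + 6·t^2 - 6·t + 3 finden. Durch Integration von der Geschwindigkeit und Verwendung der Anfangsbedingung x(0) = 5, erhalten wir x(t) = 3·t^4 + 2·t^3 - 3·t^2 + 3·t + 5. Mit x(t) = 3·t^4 + 2·t^3 - 3·t^2 + 3·t + 5 und Einsetzen von t = 3, finden wir x = 284.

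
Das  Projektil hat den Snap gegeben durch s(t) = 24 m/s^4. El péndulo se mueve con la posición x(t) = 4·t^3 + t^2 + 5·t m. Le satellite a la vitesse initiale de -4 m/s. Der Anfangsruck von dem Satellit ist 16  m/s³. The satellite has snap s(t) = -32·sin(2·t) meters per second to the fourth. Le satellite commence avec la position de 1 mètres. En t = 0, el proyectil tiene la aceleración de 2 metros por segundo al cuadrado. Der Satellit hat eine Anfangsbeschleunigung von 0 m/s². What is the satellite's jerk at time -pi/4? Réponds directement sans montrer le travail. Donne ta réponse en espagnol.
j(-pi/4) = 0.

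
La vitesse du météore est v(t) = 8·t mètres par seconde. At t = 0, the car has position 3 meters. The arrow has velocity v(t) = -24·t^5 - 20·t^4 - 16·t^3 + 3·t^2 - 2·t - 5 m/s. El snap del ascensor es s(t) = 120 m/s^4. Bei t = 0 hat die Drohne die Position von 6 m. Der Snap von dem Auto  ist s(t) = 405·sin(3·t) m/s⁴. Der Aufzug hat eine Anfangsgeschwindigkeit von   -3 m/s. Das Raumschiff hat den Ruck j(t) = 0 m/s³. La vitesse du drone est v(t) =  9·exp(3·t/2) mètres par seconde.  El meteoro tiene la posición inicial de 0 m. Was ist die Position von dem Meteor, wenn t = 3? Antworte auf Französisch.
Pour résoudre ceci, nous devons prendre 1 intégrale de notre équation de la vitesse v(t) = 8·t. En prenant ∫v(t)dt et en appliquant x(0) = 0, nous trouvons x(t) = 4·t^2. Nous avons la position x(t) = 4·t^2. En substituant t = 3: x(3) = 36.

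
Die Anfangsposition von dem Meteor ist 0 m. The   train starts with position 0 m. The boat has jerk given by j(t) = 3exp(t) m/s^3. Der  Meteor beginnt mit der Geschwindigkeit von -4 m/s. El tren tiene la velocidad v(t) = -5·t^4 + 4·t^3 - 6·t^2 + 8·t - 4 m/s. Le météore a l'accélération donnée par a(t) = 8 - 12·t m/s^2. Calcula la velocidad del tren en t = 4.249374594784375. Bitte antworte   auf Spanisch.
De la ecuación de la velocidad v(t) = -5·t^4 + 4·t^3 - 6·t^2 + 8·t - 4, sustituimos t = 4.249374594784375 para obtener v = -1401.73069728484.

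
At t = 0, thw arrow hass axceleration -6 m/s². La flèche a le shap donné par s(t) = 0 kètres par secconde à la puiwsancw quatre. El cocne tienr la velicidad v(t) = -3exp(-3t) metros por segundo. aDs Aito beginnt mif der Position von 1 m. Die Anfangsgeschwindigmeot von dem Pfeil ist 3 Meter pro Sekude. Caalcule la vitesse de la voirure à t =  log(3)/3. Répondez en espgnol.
Usando v(t) = -3·exp(-3·t) y sustituyendo t = log(3)/3, encontramos v = -1.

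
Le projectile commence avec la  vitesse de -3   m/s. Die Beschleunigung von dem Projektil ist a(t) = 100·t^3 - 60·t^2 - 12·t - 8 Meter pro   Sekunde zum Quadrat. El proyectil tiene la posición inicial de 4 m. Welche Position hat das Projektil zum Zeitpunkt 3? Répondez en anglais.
To solve this, we need to take 2 integrals of our acceleration equation a(t) = 100·t^3 - 60·t^2 - 12·t - 8. The integral of acceleration, with v(0) = -3, gives velocity: v(t) = 25·t^4 - 20·t^3 - 6·t^2 - 8·t - 3. The antiderivative of velocity, with x(0) = 4, gives position: x(t) = 5·t^5 - 5·t^4 - 2·t^3 - 4·t^2 - 3·t + 4. Using x(t) = 5·t^5 - 5·t^4 - 2·t^3 - 4·t^2 - 3·t + 4 and substituting t = 3, we find x = 715.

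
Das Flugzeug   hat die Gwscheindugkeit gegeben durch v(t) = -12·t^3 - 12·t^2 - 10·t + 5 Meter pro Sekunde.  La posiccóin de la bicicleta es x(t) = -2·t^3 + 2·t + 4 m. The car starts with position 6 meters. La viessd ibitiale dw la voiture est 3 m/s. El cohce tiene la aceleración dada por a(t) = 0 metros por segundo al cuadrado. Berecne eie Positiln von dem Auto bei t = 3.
Wir müssen unsere Gleichung für die Beschleunigung a(t) = 0 2-mal integrieren. Das Integral von der Beschleunigung, mit v(0) = 3, ergibt die Geschwindigkeit: v(t) = 3. Mit ∫v(t)dt und Anwendung von x(0) = 6, finden wir x(t) = 3·t + 6. Mit x(t) = 3·t + 6 und Einsetzen von t = 3, finden wir x = 15.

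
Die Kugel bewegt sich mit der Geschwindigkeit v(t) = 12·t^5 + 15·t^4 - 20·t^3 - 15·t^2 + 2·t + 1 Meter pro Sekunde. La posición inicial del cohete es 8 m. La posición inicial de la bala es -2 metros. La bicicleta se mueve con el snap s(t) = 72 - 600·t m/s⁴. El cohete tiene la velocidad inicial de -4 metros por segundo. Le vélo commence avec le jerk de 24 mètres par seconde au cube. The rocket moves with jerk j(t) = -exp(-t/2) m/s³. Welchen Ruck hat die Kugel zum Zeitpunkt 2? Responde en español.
Debemos derivar nuestra ecuación de la velocidad v(t) = 12·t^5 + 15·t^4 - 20·t^3 - 15·t^2 + 2·t + 1 2 veces. Derivando la velocidad, obtenemos la aceleración: a(t) = 60·t^4 + 60·t^3 - 60·t^2 - 30·t + 2. Tomando d/dt de a(t), encontramos j(t) = 240·t^3 + 180·t^2 - 120·t - 30. Usando j(t) = 240·t^3 + 180·t^2 - 120·t - 30 y sustituyendo t = 2, encontramos j = 2370.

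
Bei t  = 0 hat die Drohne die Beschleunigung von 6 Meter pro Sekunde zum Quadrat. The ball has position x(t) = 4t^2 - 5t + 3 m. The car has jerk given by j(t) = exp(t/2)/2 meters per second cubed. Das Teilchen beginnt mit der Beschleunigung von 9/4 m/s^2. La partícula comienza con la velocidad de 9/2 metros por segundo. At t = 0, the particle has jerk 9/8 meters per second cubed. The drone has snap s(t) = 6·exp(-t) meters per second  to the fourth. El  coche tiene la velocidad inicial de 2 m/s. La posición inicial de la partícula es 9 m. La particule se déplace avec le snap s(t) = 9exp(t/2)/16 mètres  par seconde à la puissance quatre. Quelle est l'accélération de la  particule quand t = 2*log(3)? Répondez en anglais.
We need to integrate our snap equation s(t) = 9·exp(t/2)/16 2 times. The antiderivative of snap is jerk. Using j(0) = 9/8, we get j(t) = 9·exp(t/2)/8. The antiderivative of jerk is acceleration. Using a(0) = 9/4, we get a(t) = 9·exp(t/2)/4. From the given acceleration equation a(t) = 9·exp(t/2)/4, we substitute t = 2*log(3) to get a = 27/4.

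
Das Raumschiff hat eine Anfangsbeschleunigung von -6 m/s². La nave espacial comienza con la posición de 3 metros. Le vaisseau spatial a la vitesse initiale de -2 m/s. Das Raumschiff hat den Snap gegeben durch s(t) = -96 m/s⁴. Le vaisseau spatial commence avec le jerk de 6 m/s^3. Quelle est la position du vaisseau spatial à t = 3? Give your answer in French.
Nous devons trouver l'intégrale de notre équation du snap s(t) = -96 4 fois. En prenant ∫s(t)dt et en appliquant j(0) = 6, nous trouvons j(t) = 6 - 96·t. La primitive du jerk, avec a(0) = -6, donne l'accélération: a(t) = -48·t^2 + 6·t - 6. En prenant ∫a(t)dt et en appliquant v(0) = -2, nous trouvons v(t) = -16·t^3 + 3·t^2 - 6·t - 2. La primitive de la vitesse, avec x(0) = 3, donne la position: x(t) = -4·t^4 + t^3 - 3·t^2 - 2·t + 3. De l'équation de la position x(t) = -4·t^4 + t^3 - 3·t^2 - 2·t + 3, nous substituons t = 3 pour obtenir x = -327.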